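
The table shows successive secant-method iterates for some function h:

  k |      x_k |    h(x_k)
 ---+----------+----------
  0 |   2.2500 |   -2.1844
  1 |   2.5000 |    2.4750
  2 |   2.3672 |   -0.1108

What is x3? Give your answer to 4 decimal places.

x3 = 2.3672 − (-0.1108)·(2.3672 − 2.5000) / (-0.1108 − 2.4750)
   = 2.3672 − (0.014714)/(-2.585800) = 2.372890

2.3729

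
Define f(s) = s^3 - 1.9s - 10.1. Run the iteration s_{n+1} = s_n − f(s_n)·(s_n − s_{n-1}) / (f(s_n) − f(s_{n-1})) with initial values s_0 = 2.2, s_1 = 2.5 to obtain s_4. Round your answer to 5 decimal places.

f(2.2) = -3.6320000, f(2.5) = 0.7750000
s_2 = 2.5000000 − 0.7750000·(2.5000000 − 2.2000000) / (0.7750000 − (-3.6320000)) = 2.5000000 − (0.2325000)/(4.4070000) = 2.4472430
f(2.4472430) = -0.0932272
s_3 = 2.4472430 − (-0.0932272)·(2.4472430 − 2.5000000) / (-0.0932272 − 0.7750000) = 2.4472430 − (0.0049184)/(-0.8682272) = 2.4529079
f(2.4529079) = -0.0019741
s_4 = 2.4529079 − (-0.0019741)·(2.4529079 − 2.4472430) / (-0.0019741 − (-0.0932272)) = 2.4529079 − (-0.0000112)/(0.0912530) = 2.4530304

2.45303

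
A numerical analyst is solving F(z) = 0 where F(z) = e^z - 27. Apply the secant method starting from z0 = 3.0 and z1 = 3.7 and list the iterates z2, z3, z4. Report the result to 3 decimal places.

3.238, 3.285, 3.296

F(3.0) = -6.91446, F(3.7) = 13.44730
z2 = 3.70000 − 13.44730·(3.70000 − 3.00000) / (13.44730 − (-6.91446)) = 3.70000 − (9.41311)/(20.36177) = 3.23771
F(3.23771) = -1.52477
z3 = 3.23771 − (-1.52477)·(3.23771 − 3.70000) / (-1.52477 − 13.44730) = 3.23771 − (0.70489)/(-14.97208) = 3.28479
F(3.28479) = -0.29670
z4 = 3.28479 − (-0.29670)·(3.28479 − 3.23771) / (-0.29670 − (-1.52477)) = 3.28479 − (-0.01397)/(1.22807) = 3.29616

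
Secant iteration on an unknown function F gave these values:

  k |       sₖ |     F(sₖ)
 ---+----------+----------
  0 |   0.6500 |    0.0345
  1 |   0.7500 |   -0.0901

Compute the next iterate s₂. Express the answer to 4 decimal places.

s₂ = 0.7500 − (-0.0901)·(0.7500 − 0.6500) / (-0.0901 − 0.0345)
   = 0.7500 − (-0.009010)/(-0.124600) = 0.677689

0.6777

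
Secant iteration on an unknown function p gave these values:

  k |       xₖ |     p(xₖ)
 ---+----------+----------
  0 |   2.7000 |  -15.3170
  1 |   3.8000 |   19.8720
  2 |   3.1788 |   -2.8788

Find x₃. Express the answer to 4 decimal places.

x₃ = 3.1788 − (-2.8788)·(3.1788 − 3.8000) / (-2.8788 − 19.8720)
   = 3.1788 − (1.788311)/(-22.750800) = 3.257404

3.2574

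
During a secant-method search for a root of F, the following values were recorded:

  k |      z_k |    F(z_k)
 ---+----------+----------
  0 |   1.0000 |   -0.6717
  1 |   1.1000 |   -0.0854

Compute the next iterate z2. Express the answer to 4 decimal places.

z2 = 1.1000 − (-0.0854)·(1.1000 − 1.0000) / (-0.0854 − (-0.6717))
   = 1.1000 − (-0.008540)/(0.586300) = 1.114566

1.1146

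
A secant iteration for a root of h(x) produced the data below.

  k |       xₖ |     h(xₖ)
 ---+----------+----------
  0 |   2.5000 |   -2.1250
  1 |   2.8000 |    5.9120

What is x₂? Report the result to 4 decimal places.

2.5793

x₂ = 2.8000 − 5.9120·(2.8000 − 2.5000) / (5.9120 − (-2.1250))
   = 2.8000 − (1.773600)/(8.037000) = 2.579321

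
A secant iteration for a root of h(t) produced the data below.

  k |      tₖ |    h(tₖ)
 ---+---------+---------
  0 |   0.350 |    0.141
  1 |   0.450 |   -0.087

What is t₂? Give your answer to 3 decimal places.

t₂ = 0.450 − (-0.087)·(0.450 − 0.350) / (-0.087 − 0.141)
   = 0.450 − (-0.00870)/(-0.22800) = 0.41184

0.412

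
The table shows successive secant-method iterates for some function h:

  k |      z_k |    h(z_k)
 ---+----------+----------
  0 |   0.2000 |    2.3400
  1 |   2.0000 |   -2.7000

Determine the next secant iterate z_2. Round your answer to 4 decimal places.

z_2 = 2.0000 − (-2.7000)·(2.0000 − 0.2000) / (-2.7000 − 2.3400)
   = 2.0000 − (-4.860000)/(-5.040000) = 1.035714

1.0357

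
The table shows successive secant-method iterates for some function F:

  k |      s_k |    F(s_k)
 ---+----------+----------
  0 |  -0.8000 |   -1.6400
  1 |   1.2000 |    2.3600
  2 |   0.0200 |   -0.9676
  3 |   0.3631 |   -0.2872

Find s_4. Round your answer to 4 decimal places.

s_4 = 0.3631 − (-0.2872)·(0.3631 − 0.0200) / (-0.2872 − (-0.9676))
   = 0.3631 − (-0.098538)/(0.680400) = 0.507924

0.5079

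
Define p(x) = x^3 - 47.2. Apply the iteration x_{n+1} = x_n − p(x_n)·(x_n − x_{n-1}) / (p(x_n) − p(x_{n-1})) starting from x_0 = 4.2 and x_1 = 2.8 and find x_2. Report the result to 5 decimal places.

3.47798

p(4.2) = 26.8880000, p(2.8) = -25.2480000
x_2 = 2.8000000 − (-25.2480000)·(2.8000000 − 4.2000000) / (-25.2480000 − 26.8880000) = 2.8000000 − (35.3472000)/(-52.1360000) = 3.4779807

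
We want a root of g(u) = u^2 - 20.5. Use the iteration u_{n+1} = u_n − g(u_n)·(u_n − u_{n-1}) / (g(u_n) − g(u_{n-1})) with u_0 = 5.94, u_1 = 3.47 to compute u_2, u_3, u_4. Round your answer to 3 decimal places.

g(5.94) = 14.78360, g(3.47) = -8.45910
u_2 = 3.47000 − (-8.45910)·(3.47000 − 5.94000) / (-8.45910 − 14.78360) = 3.47000 − (20.89398)/(-23.24270) = 4.36895
g(4.36895) = -1.41229
u_3 = 4.36895 − (-1.41229)·(4.36895 − 3.47000) / (-1.41229 − (-8.45910)) = 4.36895 − (-1.26958)/(7.04681) = 4.54911
g(4.54911) = 0.19442
u_4 = 4.54911 − 0.19442·(4.54911 − 4.36895) / (0.19442 − (-1.41229)) = 4.54911 − (0.03503)/(1.60671) = 4.52731

4.369, 4.549, 4.527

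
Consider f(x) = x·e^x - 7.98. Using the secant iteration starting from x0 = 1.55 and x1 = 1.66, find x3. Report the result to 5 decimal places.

1.60419

f(1.55) = -0.6772212, f(1.66) = 0.7504560
x2 = 1.6600000 − 0.7504560·(1.6600000 − 1.5500000) / (0.7504560 − (-0.6772212)) = 1.6600000 − (0.0825502)/(1.4276772) = 1.6021787
f(1.6021787) = -0.0270488
x3 = 1.6021787 − (-0.0270488)·(1.6021787 − 1.6600000) / (-0.0270488 − 0.7504560) = 1.6021787 − (0.0015640)/(-0.7775048) = 1.6041903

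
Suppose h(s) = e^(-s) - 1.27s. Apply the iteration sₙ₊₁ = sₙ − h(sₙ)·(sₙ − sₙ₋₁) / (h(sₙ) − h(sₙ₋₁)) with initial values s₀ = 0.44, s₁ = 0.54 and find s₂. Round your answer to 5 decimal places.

h(0.44) = 0.0852364, h(0.54) = -0.1030517
s₂ = 0.5400000 − (-0.1030517)·(0.5400000 − 0.4400000) / (-0.1030517 − 0.0852364) = 0.5400000 − (-0.0103052)/(-0.1882882) = 0.4852691

0.48527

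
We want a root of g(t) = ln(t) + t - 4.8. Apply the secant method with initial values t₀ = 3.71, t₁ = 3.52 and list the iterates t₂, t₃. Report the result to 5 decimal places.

g(3.71) = 0.2210319, g(3.52) = -0.0215390
t₂ = 3.5200000 − (-0.0215390)·(3.5200000 − 3.7100000) / (-0.0215390 − 0.2210319) = 3.5200000 − (0.0040924)/(-0.2425709) = 3.5368710
g(3.5368710) = 0.0001134
t₃ = 3.5368710 − 0.0001134·(3.5368710 − 3.5200000) / (0.0001134 − (-0.0215390)) = 3.5368710 − (0.0000019)/(0.0216524) = 3.5367826

3.53687, 3.53678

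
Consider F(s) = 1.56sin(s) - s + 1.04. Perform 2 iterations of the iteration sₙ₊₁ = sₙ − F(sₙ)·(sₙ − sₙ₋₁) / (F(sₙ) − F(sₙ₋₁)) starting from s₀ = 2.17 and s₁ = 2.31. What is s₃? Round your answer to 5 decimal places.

2.25189

F(2.17) = 0.1582246, F(2.31) = -0.1171518
s₂ = 2.3100000 − (-0.1171518)·(2.3100000 − 2.1700000) / (-0.1171518 − 0.1582246) = 2.3100000 − (-0.0164012)/(-0.2753764) = 2.2504406
F(2.2504406) = 0.0029217
s₃ = 2.2504406 − 0.0029217·(2.2504406 − 2.3100000) / (0.0029217 − (-0.1171518)) = 2.2504406 − (-0.0001740)/(0.1200734) = 2.2518898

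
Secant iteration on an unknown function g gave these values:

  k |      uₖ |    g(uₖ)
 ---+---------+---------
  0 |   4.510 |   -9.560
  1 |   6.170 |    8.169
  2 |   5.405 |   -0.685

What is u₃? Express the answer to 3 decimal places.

5.464

u₃ = 5.405 − (-0.685)·(5.405 − 6.170) / (-0.685 − 8.169)
   = 5.405 − (0.52402)/(-8.85400) = 5.46419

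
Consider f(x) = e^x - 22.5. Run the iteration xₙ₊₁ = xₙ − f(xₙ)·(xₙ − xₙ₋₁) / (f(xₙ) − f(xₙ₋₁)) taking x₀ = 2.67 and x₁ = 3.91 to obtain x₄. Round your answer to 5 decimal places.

f(2.67) = -8.0600308, f(3.91) = 27.3989520
x₂ = 3.9100000 − 27.3989520·(3.9100000 − 2.6700000) / (27.3989520 − (-8.0600308)) = 3.9100000 − (33.9747004)/(35.4589828) = 2.9518591
f(2.9518591) = -3.3584927
x₃ = 2.9518591 − (-3.3584927)·(2.9518591 − 3.9100000) / (-3.3584927 − 27.3989520) = 2.9518591 − (3.2179091)/(-30.7574447) = 3.0564813
f(3.0564813) = -1.2473572
x₄ = 3.0564813 − (-1.2473572)·(3.0564813 − 2.9518591) / (-1.2473572 − (-3.3584927)) = 3.0564813 − (-0.1305012)/(2.1111355) = 3.1182969

3.11830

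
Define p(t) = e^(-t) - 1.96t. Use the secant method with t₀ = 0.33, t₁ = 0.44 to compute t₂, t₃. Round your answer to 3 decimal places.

0.357, 0.357

p(0.33) = 0.07212, p(0.44) = -0.21836
t₂ = 0.44000 − (-0.21836)·(0.44000 − 0.33000) / (-0.21836 − 0.07212) = 0.44000 − (-0.02402)/(-0.29049) = 0.35731
p(0.35731) = -0.00078
t₃ = 0.35731 − (-0.00078)·(0.35731 − 0.44000) / (-0.00078 − (-0.21836)) = 0.35731 − (0.00006)/(0.21759) = 0.35702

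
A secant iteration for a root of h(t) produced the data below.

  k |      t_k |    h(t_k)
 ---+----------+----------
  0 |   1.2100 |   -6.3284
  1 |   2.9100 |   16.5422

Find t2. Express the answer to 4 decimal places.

t2 = 2.9100 − 16.5422·(2.9100 − 1.2100) / (16.5422 − (-6.3284))
   = 2.9100 − (28.121740)/(22.870600) = 1.680398

1.6804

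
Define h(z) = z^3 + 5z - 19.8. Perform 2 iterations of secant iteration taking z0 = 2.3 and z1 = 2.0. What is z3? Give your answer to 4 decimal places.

h(2.3) = 3.867000, h(2.0) = -1.800000
z2 = 2.000000 − (-1.800000)·(2.000000 − 2.300000) / (-1.800000 − 3.867000) = 2.000000 − (0.540000)/(-5.667000) = 2.095289
h(2.095289) = -0.124751
z3 = 2.095289 − (-0.124751)·(2.095289 − 2.000000) / (-0.124751 − (-1.800000)) = 2.095289 − (-0.011887)/(1.675249) = 2.102384

2.1024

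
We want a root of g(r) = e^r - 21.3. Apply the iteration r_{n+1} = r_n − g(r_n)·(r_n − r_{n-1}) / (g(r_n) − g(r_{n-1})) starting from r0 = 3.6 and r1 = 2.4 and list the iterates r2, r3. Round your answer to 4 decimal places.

2.8822, 3.1255

g(3.6) = 15.298234, g(2.4) = -10.276824
r2 = 2.400000 − (-10.276824)·(2.400000 − 3.600000) / (-10.276824 − 15.298234) = 2.400000 − (12.332188)/(-25.575058) = 2.882196
g(2.882196) = -3.446565
r3 = 2.882196 − (-3.446565)·(2.882196 − 2.400000) / (-3.446565 − (-10.276824)) = 2.882196 − (-1.661920)/(6.830258) = 3.125513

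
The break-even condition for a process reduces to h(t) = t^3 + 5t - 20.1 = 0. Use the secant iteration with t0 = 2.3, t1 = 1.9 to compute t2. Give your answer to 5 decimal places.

h(2.3) = 3.5670000, h(1.9) = -3.7410000
t2 = 1.9000000 − (-3.7410000)·(1.9000000 − 2.3000000) / (-3.7410000 − 3.5670000) = 1.9000000 − (1.4964000)/(-7.3080000) = 2.1047619

2.10476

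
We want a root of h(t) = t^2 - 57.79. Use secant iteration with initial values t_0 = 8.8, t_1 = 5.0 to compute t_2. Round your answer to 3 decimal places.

h(8.8) = 19.65000, h(5.0) = -32.79000
t_2 = 5.00000 − (-32.79000)·(5.00000 − 8.80000) / (-32.79000 − 19.65000) = 5.00000 − (124.60200)/(-52.44000) = 7.37609

7.376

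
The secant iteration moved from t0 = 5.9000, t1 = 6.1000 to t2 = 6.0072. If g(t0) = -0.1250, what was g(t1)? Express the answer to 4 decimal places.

The secant line through (5.9000, -0.1250) and (6.1000, g(t1)) crosses zero at t2 = 6.0072.
So (5.9000, -0.1250), (6.1000, g(t1)), (6.0072, 0) are collinear:
g(t1) = -0.1250 · (6.1000 − 6.0072) / (5.9000 − 6.0072) = -0.1250 · (0.092800)/(-0.107200) = 0.108209

0.1082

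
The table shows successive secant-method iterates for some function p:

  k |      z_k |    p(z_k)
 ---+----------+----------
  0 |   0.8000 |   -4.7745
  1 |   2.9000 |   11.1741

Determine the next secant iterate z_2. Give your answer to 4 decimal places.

z_2 = 2.9000 − 11.1741·(2.9000 − 0.8000) / (11.1741 − (-4.7745))
   = 2.9000 − (23.465610)/(15.948600) = 1.428673

1.4287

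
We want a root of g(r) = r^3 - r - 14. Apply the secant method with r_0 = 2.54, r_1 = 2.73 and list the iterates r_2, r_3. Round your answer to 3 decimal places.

2.548, 2.548

g(2.54) = -0.15294, g(2.73) = 3.61642
r_2 = 2.73000 − 3.61642·(2.73000 − 2.54000) / (3.61642 − (-0.15294)) = 2.73000 − (0.68712)/(3.76935) = 2.54771
g(2.54771) = -0.01099
r_3 = 2.54771 − (-0.01099)·(2.54771 − 2.73000) / (-0.01099 − 3.61642) = 2.54771 − (0.00200)/(-3.62740) = 2.54826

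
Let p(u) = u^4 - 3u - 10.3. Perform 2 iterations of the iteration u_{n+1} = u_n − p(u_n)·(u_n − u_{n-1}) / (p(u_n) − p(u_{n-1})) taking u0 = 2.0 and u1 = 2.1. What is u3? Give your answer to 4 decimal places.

2.0102

p(2.0) = -0.300000, p(2.1) = 2.848100
u2 = 2.100000 − 2.848100·(2.100000 − 2.000000) / (2.848100 − (-0.300000)) = 2.100000 − (0.284810)/(3.148100) = 2.009530
p(2.009530) = -0.021456
u3 = 2.009530 − (-0.021456)·(2.009530 − 2.100000) / (-0.021456 − 2.848100) = 2.009530 − (0.001941)/(-2.869556) = 2.010206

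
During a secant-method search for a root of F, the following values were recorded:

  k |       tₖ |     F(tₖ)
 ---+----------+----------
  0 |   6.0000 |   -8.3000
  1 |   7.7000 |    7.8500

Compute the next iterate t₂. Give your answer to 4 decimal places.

6.8737

t₂ = 7.7000 − 7.8500·(7.7000 − 6.0000) / (7.8500 − (-8.3000))
   = 7.7000 − (13.345000)/(16.150000) = 6.873684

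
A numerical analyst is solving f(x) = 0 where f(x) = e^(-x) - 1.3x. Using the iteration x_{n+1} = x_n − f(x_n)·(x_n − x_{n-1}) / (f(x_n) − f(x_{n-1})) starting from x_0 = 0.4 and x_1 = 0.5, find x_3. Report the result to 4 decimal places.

0.4773

f(0.4) = 0.150320, f(0.5) = -0.043469
x_2 = 0.500000 − (-0.043469)·(0.500000 − 0.400000) / (-0.043469 − 0.150320) = 0.500000 − (-0.004347)/(-0.193789) = 0.477569
f(0.477569) = -0.000550
x_3 = 0.477569 − (-0.000550)·(0.477569 − 0.500000) / (-0.000550 − (-0.043469)) = 0.477569 − (0.000012)/(0.042920) = 0.477281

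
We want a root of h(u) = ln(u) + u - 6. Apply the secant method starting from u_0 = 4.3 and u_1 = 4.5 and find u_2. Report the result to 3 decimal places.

h(4.3) = -0.24138, h(4.5) = 0.00408
u_2 = 4.50000 − 0.00408·(4.50000 − 4.30000) / (0.00408 − (-0.24138)) = 4.50000 − (0.00082)/(0.24546) = 4.49668

4.497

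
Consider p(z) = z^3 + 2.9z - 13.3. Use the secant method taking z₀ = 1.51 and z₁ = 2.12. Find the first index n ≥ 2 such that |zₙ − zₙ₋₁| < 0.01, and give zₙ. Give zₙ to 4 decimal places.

p(1.51) = -5.478049, p(2.12) = 2.376128
z₂ = 2.120000 − 2.376128·(0.610000)/(7.854177) = 1.935456;  |Δ| = 0.184544
p(1.935456) = -0.436973
z₃ = 1.935456 − (-0.436973)·(-0.184544)/(-2.813101) = 1.964122;  |Δ| = 0.028666
p(1.964122) = -0.026898
z₄ = 1.964122 − (-0.026898)·(0.028666)/(0.410075) = 1.966003;  |Δ| = 0.001880
|z₄ − z₃| = 0.001880 < 0.01

n = 4, zₙ = 1.9660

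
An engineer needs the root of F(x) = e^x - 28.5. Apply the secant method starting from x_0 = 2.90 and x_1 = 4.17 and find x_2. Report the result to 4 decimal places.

F(2.90) = -10.325855, F(4.17) = 36.215452
x_2 = 4.170000 − 36.215452·(4.170000 − 2.900000) / (36.215452 − (-10.325855)) = 4.170000 − (45.993624)/(46.541307) = 3.181768

3.1818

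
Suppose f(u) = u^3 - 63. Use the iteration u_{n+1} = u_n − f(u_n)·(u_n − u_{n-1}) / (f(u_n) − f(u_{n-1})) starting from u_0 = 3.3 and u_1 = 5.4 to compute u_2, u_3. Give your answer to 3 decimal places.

3.768, 3.917

f(3.3) = -27.06300, f(5.4) = 94.46400
u_2 = 5.40000 − 94.46400·(5.40000 − 3.30000) / (94.46400 − (-27.06300)) = 5.40000 − (198.37440)/(121.52700) = 3.76765
f(3.76765) = -9.51744
u_3 = 3.76765 − (-9.51744)·(3.76765 − 5.40000) / (-9.51744 − 94.46400) = 3.76765 − (15.53577)/(-103.98144) = 3.91706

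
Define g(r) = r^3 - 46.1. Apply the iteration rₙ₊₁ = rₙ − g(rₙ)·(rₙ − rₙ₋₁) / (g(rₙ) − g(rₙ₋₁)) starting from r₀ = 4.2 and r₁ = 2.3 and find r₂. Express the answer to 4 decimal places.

g(4.2) = 27.988000, g(2.3) = -33.933000
r₂ = 2.300000 − (-33.933000)·(2.300000 − 4.200000) / (-33.933000 − 27.988000) = 2.300000 − (64.472700)/(-61.921000) = 3.341209

3.3412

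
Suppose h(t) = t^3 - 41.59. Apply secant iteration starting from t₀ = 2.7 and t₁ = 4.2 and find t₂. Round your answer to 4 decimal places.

3.3040

h(2.7) = -21.907000, h(4.2) = 32.498000
t₂ = 4.200000 − 32.498000·(4.200000 − 2.700000) / (32.498000 − (-21.907000)) = 4.200000 − (48.747000)/(54.405000) = 3.303998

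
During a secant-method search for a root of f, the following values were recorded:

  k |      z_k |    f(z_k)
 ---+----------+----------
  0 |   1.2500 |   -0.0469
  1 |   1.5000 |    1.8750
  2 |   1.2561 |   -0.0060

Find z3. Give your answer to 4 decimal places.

z3 = 1.2561 − (-0.0060)·(1.2561 − 1.5000) / (-0.0060 − 1.8750)
   = 1.2561 − (0.001463)/(-1.881000) = 1.256878

1.2569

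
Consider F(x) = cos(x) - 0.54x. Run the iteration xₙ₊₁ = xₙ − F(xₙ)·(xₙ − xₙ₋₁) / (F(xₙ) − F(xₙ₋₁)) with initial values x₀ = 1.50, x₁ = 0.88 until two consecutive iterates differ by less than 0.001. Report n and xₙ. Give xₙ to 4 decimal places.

F(1.50) = -0.739263, F(0.88) = 0.161951
x₂ = 0.880000 − 0.161951·(-0.620000)/(0.901214) = 0.991416;  |Δ| = 0.111416
F(0.991416) = 0.012141
x₃ = 0.991416 − 0.012141·(0.111416)/(-0.149810) = 1.000445;  |Δ| = 0.009029
F(1.000445) = -0.000313
x₄ = 1.000445 − (-0.000313)·(0.009029)/(-0.012454) = 1.000218;  |Δ| = 0.000227
|x₄ − x₃| = 0.000227 < 0.001

n = 4, xₙ = 1.0002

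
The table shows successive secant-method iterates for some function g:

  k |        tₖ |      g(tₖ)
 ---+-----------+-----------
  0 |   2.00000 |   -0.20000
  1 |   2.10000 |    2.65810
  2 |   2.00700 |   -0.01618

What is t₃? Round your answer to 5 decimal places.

t₃ = 2.00700 − (-0.01618)·(2.00700 − 2.10000) / (-0.01618 − 2.65810)
   = 2.00700 − (0.0015047)/(-2.6742800) = 2.0075627

2.00756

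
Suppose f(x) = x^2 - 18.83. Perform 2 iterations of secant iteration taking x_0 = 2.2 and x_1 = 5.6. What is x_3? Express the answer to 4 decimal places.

f(2.2) = -13.990000, f(5.6) = 12.530000
x_2 = 5.600000 − 12.530000·(5.600000 − 2.200000) / (12.530000 − (-13.990000)) = 5.600000 − (42.602000)/(26.520000) = 3.993590
f(3.993590) = -2.881241
x_3 = 3.993590 − (-2.881241)·(3.993590 − 5.600000) / (-2.881241 − 12.530000) = 3.993590 − (4.628455)/(-15.411241) = 4.293920

4.2939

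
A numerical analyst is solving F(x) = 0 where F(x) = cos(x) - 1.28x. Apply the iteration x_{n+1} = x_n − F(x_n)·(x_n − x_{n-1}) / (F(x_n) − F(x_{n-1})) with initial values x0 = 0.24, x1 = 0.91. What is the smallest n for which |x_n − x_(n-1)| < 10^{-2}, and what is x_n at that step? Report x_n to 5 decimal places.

F(0.24) = 0.6641380, F(0.91) = -0.5510543
x2 = 0.9100000 − (-0.5510543)·(0.6700000)/(-1.2151922) = 0.6061745;  |Δ| = 0.3038255
F(0.6061745) = 0.0459301
x3 = 0.6061745 − 0.0459301·(-0.3038255)/(0.5969844) = 0.6295499;  |Δ| = 0.0233754
F(0.6295499) = 0.0024687
x4 = 0.6295499 − 0.0024687·(0.0233754)/(-0.0434614) = 0.6308777;  |Δ| = 0.0013278
|x4 − x3| = 0.0013278 < 10^{-2}

n = 4, x_n = 0.63088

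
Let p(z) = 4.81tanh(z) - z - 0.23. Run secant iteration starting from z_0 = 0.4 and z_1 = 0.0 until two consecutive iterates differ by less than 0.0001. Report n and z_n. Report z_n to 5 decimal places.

p(0.4) = 1.1975545, p(0.0) = -0.2300000
z_2 = 0.0000000 − (-0.2300000)·(-0.4000000)/(-1.4275545) = 0.0644459;  |Δ| = 0.0644459
p(0.0644459) = 0.0151103
z_3 = 0.0644459 − 0.0151103·(0.0644459)/(0.2451103) = 0.0604730;  |Δ| = 0.0039729
p(0.0604730) = 0.0000480
z_4 = 0.0604730 − 0.0000480·(-0.0039729)/(-0.0150624) = 0.0604603;  |Δ| = 0.0000127
|z_4 − z_3| = 0.0000127 < 0.0001

n = 4, z_n = 0.06046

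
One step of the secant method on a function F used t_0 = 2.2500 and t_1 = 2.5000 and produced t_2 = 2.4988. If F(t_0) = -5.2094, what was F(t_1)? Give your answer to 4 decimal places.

The secant line through (2.2500, -5.2094) and (2.5000, F(t_1)) crosses zero at t_2 = 2.4988.
So (2.2500, -5.2094), (2.5000, F(t_1)), (2.4988, 0) are collinear:
F(t_1) = -5.2094 · (2.5000 − 2.4988) / (2.2500 − 2.4988) = -5.2094 · (0.001200)/(-0.248800) = 0.025126

0.0251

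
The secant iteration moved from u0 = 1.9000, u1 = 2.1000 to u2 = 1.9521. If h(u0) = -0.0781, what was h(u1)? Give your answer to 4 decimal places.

The secant line through (1.9000, -0.0781) and (2.1000, h(u1)) crosses zero at u2 = 1.9521.
So (1.9000, -0.0781), (2.1000, h(u1)), (1.9521, 0) are collinear:
h(u1) = -0.0781 · (2.1000 − 1.9521) / (1.9000 − 1.9521) = -0.0781 · (0.147900)/(-0.052100) = 0.221708

0.2217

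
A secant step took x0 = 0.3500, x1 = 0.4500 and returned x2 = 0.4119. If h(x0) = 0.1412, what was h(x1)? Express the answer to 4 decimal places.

-0.0869

The secant line through (0.3500, 0.1412) and (0.4500, h(x1)) crosses zero at x2 = 0.4119.
So (0.3500, 0.1412), (0.4500, h(x1)), (0.4119, 0) are collinear:
h(x1) = 0.1412 · (0.4500 − 0.4119) / (0.3500 − 0.4119) = 0.1412 · (0.038100)/(-0.061900) = -0.086910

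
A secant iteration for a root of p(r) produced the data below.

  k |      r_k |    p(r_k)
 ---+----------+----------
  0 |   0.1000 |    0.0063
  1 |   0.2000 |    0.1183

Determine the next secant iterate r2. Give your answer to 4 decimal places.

r2 = 0.2000 − 0.1183·(0.2000 − 0.1000) / (0.1183 − 0.0063)
   = 0.2000 − (0.011830)/(0.112000) = 0.094375

0.0944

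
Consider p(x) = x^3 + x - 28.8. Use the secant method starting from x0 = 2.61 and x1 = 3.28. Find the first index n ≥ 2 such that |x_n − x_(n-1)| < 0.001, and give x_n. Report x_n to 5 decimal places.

n = 5, x_n = 2.95654

p(2.61) = -8.4104190, p(3.28) = 9.7675520
x2 = 3.2800000 − 9.7675520·(0.6700000)/(18.1779710) = 2.9199895;  |Δ| = 0.3600105
p(2.9199895) = -0.9831902
x3 = 2.9199895 − (-0.9831902)·(-0.3600105)/(-10.7507422) = 2.9529137;  |Δ| = 0.0329241
p(2.9529137) = -0.0985679
x4 = 2.9529137 − (-0.0985679)·(0.0329241)/(0.8846223) = 2.9565822;  |Δ| = 0.0036685
p(2.9565822) = 0.0011853
x5 = 2.9565822 − 0.0011853·(0.0036685)/(0.0997532) = 2.9565386;  |Δ| = 0.0000436
|x5 − x4| = 0.0000436 < 0.001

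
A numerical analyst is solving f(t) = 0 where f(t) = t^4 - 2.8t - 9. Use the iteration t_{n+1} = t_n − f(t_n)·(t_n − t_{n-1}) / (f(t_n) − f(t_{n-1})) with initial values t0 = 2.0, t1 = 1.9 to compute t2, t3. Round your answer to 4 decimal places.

f(2.0) = 1.400000, f(1.9) = -1.287900
t2 = 1.900000 − (-1.287900)·(1.900000 − 2.000000) / (-1.287900 − 1.400000) = 1.900000 − (0.128790)/(-2.687900) = 1.947915
f(1.947915) = -0.056904
t3 = 1.947915 − (-0.056904)·(1.947915 − 1.900000) / (-0.056904 − (-1.287900)) = 1.947915 − (-0.002727)/(1.230996) = 1.950130

1.9479, 1.9501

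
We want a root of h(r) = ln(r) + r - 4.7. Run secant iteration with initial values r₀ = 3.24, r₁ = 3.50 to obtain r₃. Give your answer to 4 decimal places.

h(3.24) = -0.284427, h(3.50) = 0.052763
r₂ = 3.500000 − 0.052763·(3.500000 − 3.240000) / (0.052763 − (-0.284427)) = 3.500000 − (0.013718)/(0.337190) = 3.459316
h(3.459316) = 0.000386
r₃ = 3.459316 − 0.000386·(3.459316 − 3.500000) / (0.000386 − 0.052763) = 3.459316 − (-0.000016)/(-0.052377) = 3.459015

3.4590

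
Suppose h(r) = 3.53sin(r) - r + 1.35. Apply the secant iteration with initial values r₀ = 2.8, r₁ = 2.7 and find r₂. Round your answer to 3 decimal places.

2.737

h(2.8) = -0.26749, h(2.7) = 0.15865
r₂ = 2.70000 − 0.15865·(2.70000 − 2.80000) / (0.15865 − (-0.26749)) = 2.70000 − (-0.01587)/(0.42614) = 2.73723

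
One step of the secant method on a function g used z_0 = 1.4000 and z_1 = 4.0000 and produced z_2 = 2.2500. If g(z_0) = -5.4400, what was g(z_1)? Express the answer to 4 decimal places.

The secant line through (1.4000, -5.4400) and (4.0000, g(z_1)) crosses zero at z_2 = 2.2500.
So (1.4000, -5.4400), (4.0000, g(z_1)), (2.2500, 0) are collinear:
g(z_1) = -5.4400 · (4.0000 − 2.2500) / (1.4000 − 2.2500) = -5.4400 · (1.750000)/(-0.850000) = 11.200000

11.2000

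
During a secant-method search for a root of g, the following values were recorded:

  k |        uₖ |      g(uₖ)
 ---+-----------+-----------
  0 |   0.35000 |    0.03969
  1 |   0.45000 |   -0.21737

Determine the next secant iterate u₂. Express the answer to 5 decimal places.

u₂ = 0.45000 − (-0.21737)·(0.45000 − 0.35000) / (-0.21737 − 0.03969)
   = 0.45000 − (-0.0217370)/(-0.2570600) = 0.3654400

0.36544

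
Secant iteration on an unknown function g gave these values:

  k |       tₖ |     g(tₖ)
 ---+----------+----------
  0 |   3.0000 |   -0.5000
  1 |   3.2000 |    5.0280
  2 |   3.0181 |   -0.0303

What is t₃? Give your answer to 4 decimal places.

3.0192

t₃ = 3.0181 − (-0.0303)·(3.0181 − 3.2000) / (-0.0303 − 5.0280)
   = 3.0181 − (0.005512)/(-5.058300) = 3.019190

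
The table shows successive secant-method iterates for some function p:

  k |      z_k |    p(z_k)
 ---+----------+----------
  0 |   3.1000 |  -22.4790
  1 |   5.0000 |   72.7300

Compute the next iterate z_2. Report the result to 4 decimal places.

z_2 = 5.0000 − 72.7300·(5.0000 − 3.1000) / (72.7300 − (-22.4790))
   = 5.0000 − (138.187000)/(95.209000) = 3.548593

3.5486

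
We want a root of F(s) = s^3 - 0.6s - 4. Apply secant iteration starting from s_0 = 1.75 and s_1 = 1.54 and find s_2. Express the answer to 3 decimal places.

1.709

F(1.75) = 0.30938, F(1.54) = -1.27174
s_2 = 1.54000 − (-1.27174)·(1.54000 − 1.75000) / (-1.27174 − 0.30938) = 1.54000 − (0.26706)/(-1.58111) = 1.70891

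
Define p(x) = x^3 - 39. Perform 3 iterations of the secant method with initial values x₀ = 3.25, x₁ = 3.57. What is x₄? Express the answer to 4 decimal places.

3.3912

p(3.25) = -4.671875, p(3.57) = 6.499293
x₂ = 3.570000 − 6.499293·(3.570000 − 3.250000) / (6.499293 − (-4.671875)) = 3.570000 − (2.079774)/(11.171168) = 3.383827
p(3.383827) = -0.254228
x₃ = 3.383827 − (-0.254228)·(3.383827 − 3.570000) / (-0.254228 − 6.499293) = 3.383827 − (0.047330)/(-6.753521) = 3.390835
p(3.390835) = -0.012989
x₄ = 3.390835 − (-0.012989)·(3.390835 − 3.383827) / (-0.012989 − (-0.254228)) = 3.390835 − (-0.000091)/(0.241239) = 3.391212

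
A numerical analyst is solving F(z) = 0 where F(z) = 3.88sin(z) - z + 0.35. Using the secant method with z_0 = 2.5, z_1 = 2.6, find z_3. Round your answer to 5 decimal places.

2.54140

F(2.5) = 0.1720719, F(2.6) = -0.2498547
z_2 = 2.6000000 − (-0.2498547)·(2.6000000 − 2.5000000) / (-0.2498547 − 0.1720719) = 2.6000000 − (-0.0249855)/(-0.4219266) = 2.5407824
F(2.5407824) = 0.0026242
z_3 = 2.5407824 − 0.0026242·(2.5407824 − 2.6000000) / (0.0026242 − (-0.2498547)) = 2.5407824 − (-0.0001554)/(0.2524789) = 2.5413979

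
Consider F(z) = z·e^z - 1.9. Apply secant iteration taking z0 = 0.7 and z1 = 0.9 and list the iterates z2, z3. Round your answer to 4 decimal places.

F(0.7) = -0.490373, F(0.9) = 0.313643
z2 = 0.900000 − 0.313643·(0.900000 − 0.700000) / (0.313643 − (-0.490373)) = 0.900000 − (0.062729)/(0.804016) = 0.821981
F(0.821981) = -0.029992
z3 = 0.821981 − (-0.029992)·(0.821981 − 0.900000) / (-0.029992 − 0.313643) = 0.821981 − (0.002340)/(-0.343634) = 0.828790

0.8220, 0.8288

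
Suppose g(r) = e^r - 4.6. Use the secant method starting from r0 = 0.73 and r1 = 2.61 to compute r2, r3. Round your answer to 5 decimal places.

1.14191, 1.34772

g(0.73) = -2.5249194, g(2.61) = 8.9990509
r2 = 2.6100000 − 8.9990509·(2.6100000 − 0.7300000) / (8.9990509 − (-2.5249194)) = 2.6100000 − (16.9182156)/(11.5239702) = 1.1419109
g(1.1419109) = -1.4672511
r3 = 1.1419109 − (-1.4672511)·(1.1419109 − 2.6100000) / (-1.4672511 − 8.9990509) = 1.1419109 − (2.1540554)/(-10.4663020) = 1.3477195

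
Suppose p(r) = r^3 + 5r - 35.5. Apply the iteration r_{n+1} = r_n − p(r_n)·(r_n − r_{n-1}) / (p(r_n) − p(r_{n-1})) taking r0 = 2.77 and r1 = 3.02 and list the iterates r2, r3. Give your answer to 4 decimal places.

2.7831, 2.7840

p(2.77) = -0.396067, p(3.02) = 7.143608
r2 = 3.020000 − 7.143608·(3.020000 − 2.770000) / (7.143608 − (-0.396067)) = 3.020000 − (1.785902)/(7.539675) = 2.783133
p(2.783133) = -0.026669
r3 = 2.783133 − (-0.026669)·(2.783133 − 3.020000) / (-0.026669 − 7.143608) = 2.783133 − (0.006317)/(-7.170277) = 2.784014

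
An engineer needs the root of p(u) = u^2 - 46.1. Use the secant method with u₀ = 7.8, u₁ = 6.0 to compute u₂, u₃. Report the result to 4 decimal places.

6.7319, 6.7933

p(7.8) = 14.740000, p(6.0) = -10.100000
u₂ = 6.000000 − (-10.100000)·(6.000000 − 7.800000) / (-10.100000 − 14.740000) = 6.000000 − (18.180000)/(-24.840000) = 6.731884
p(6.731884) = -0.781737
u₃ = 6.731884 − (-0.781737)·(6.731884 − 6.000000) / (-0.781737 − (-10.100000)) = 6.731884 − (-0.572141)/(9.318263) = 6.793284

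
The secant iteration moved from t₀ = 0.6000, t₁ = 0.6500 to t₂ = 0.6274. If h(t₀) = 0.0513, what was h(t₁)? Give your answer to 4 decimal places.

The secant line through (0.6000, 0.0513) and (0.6500, h(t₁)) crosses zero at t₂ = 0.6274.
So (0.6000, 0.0513), (0.6500, h(t₁)), (0.6274, 0) are collinear:
h(t₁) = 0.0513 · (0.6500 − 0.6274) / (0.6000 − 0.6274) = 0.0513 · (0.022600)/(-0.027400) = -0.042313

-0.0423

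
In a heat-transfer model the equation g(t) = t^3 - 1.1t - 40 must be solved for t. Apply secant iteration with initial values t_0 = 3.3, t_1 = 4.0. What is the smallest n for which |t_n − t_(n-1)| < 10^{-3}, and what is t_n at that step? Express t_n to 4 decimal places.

n = 5, t_n = 3.5271

g(3.3) = -7.693000, g(4.0) = 19.600000
t_2 = 4.000000 − 19.600000·(0.700000)/(27.293000) = 3.497307;  |Δ| = 0.502693
g(3.497307) = -1.070929
t_3 = 3.497307 − (-1.070929)·(-0.502693)/(-20.670929) = 3.523351;  |Δ| = 0.026044
g(3.523351) = -0.136808
t_4 = 3.523351 − (-0.136808)·(0.026044)/(0.934122) = 3.527165;  |Δ| = 0.003814
g(3.527165) = 0.001201
t_5 = 3.527165 − 0.001201·(0.003814)/(0.138009) = 3.527132;  |Δ| = 0.000033
|t_5 − t_4| = 0.000033 < 10^{-3}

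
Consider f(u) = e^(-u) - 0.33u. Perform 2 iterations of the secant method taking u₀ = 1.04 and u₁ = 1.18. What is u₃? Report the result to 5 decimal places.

f(1.04) = 0.0102547, f(1.18) = -0.0821213
u₂ = 1.1800000 − (-0.0821213)·(1.1800000 − 1.0400000) / (-0.0821213 − 0.0102547) = 1.1800000 − (-0.0114970)/(-0.0923759) = 1.0555414
f(1.0555414) = -0.0003247
u₃ = 1.0555414 − (-0.0003247)·(1.0555414 − 1.1800000) / (-0.0003247 − (-0.0821213)) = 1.0555414 − (0.0000404)/(0.0817965) = 1.0550474

1.05505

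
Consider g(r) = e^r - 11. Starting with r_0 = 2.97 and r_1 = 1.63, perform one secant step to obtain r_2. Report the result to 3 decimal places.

g(2.97) = 8.49192, g(1.63) = -5.89613
r_2 = 1.63000 − (-5.89613)·(1.63000 − 2.97000) / (-5.89613 − 8.49192) = 1.63000 − (7.90081)/(-14.38804) = 2.17912

2.179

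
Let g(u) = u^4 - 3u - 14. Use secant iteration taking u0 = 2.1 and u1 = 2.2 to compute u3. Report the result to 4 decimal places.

g(2.1) = -0.851900, g(2.2) = 2.825600
u2 = 2.200000 − 2.825600·(2.200000 − 2.100000) / (2.825600 − (-0.851900)) = 2.200000 − (0.282560)/(3.677500) = 2.123165
g(2.123165) = -0.048960
u3 = 2.123165 − (-0.048960)·(2.123165 − 2.200000) / (-0.048960 − 2.825600) = 2.123165 − (0.003762)/(-2.874560) = 2.124474

2.1245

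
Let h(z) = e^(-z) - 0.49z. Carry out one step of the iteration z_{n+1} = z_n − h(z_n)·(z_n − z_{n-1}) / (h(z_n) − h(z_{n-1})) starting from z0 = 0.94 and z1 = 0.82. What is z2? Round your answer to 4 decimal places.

0.8627

h(0.94) = -0.069972, h(0.82) = 0.038632
z2 = 0.820000 − 0.038632·(0.820000 − 0.940000) / (0.038632 − (-0.069972)) = 0.820000 − (-0.004636)/(0.108604) = 0.862685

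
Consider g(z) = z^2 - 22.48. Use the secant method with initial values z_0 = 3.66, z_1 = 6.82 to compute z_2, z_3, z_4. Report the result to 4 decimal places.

g(3.66) = -9.084400, g(6.82) = 24.032400
z_2 = 6.820000 − 24.032400·(6.820000 − 3.660000) / (24.032400 − (-9.084400)) = 6.820000 − (75.942384)/(33.116800) = 4.526832
g(4.526832) = -1.987791
z_3 = 4.526832 − (-1.987791)·(4.526832 − 6.820000) / (-1.987791 − 24.032400) = 4.526832 − (4.558340)/(-26.020191) = 4.702017
g(4.702017) = -0.371038
z_4 = 4.702017 − (-0.371038)·(4.702017 − 4.526832) / (-0.371038 − (-1.987791)) = 4.702017 − (-0.065000)/(1.616753) = 4.742221

4.5268, 4.7020, 4.7422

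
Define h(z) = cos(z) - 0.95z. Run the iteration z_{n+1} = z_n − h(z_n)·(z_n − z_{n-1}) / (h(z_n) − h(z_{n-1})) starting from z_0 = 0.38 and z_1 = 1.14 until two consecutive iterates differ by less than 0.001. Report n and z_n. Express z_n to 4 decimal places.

h(0.38) = 0.567665, h(1.14) = -0.665405
z_2 = 1.140000 − (-0.665405)·(0.760000)/(-1.233070) = 0.729879;  |Δ| = 0.410121
h(0.729879) = 0.051870
z_3 = 0.729879 − 0.051870·(-0.410121)/(0.717276) = 0.759537;  |Δ| = 0.029658
h(0.759537) = 0.003595
z_4 = 0.759537 − 0.003595·(0.029658)/(-0.048276) = 0.761745;  |Δ| = 0.002208
h(0.761745) = -0.000026
z_5 = 0.761745 − (-0.000026)·(0.002208)/(-0.003620) = 0.761730;  |Δ| = 0.000016
|z_5 − z_4| = 0.000016 < 0.001

n = 5, z_n = 0.7617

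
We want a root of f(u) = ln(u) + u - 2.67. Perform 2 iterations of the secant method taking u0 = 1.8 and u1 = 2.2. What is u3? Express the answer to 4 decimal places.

1.9845

f(1.8) = -0.282213, f(2.2) = 0.318457
u2 = 2.200000 − 0.318457·(2.200000 − 1.800000) / (0.318457 − (-0.282213)) = 2.200000 − (0.127383)/(0.600671) = 1.987932
f(1.987932) = 0.005027
u3 = 1.987932 − 0.005027·(1.987932 − 2.200000) / (0.005027 − 0.318457) = 1.987932 − (-0.001066)/(-0.313430) = 1.984531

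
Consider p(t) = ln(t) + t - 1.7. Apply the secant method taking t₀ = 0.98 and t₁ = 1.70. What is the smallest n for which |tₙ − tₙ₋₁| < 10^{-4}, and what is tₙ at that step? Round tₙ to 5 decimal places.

p(0.98) = -0.7402027, p(1.70) = 0.5306283
t₂ = 1.7000000 − 0.5306283·(0.7200000)/(1.2708310) = 1.3993681;  |Δ| = 0.3006319
p(1.3993681) = 0.0353889
t₃ = 1.3993681 − 0.0353889·(-0.3006319)/(-0.4952394) = 1.3778855;  |Δ| = 0.0214826
p(1.3778855) = -0.0015644
t₄ = 1.3778855 − (-0.0015644)·(-0.0214826)/(-0.0369533) = 1.3787950;  |Δ| = 0.0009095
p(1.3787950) = 0.0000049
t₅ = 1.3787950 − 0.0000049·(0.0009095)/(0.0015693) = 1.3787921;  |Δ| = 0.0000028
|t₅ − t₄| = 0.0000028 < 10^{-4}

n = 5, tₙ = 1.37879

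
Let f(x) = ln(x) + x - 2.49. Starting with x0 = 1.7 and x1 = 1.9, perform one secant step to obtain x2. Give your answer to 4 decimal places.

1.8667

f(1.7) = -0.259372, f(1.9) = 0.051854
x2 = 1.900000 − 0.051854·(1.900000 − 1.700000) / (0.051854 − (-0.259372)) = 1.900000 − (0.010371)/(0.311226) = 1.866678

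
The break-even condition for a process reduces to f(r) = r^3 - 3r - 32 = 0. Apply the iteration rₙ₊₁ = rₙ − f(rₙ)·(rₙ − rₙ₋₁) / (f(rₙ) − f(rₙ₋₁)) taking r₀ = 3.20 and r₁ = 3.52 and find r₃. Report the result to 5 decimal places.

3.48882

f(3.20) = -8.8320000, f(3.52) = 1.0542080
r₂ = 3.5200000 − 1.0542080·(3.5200000 − 3.2000000) / (1.0542080 − (-8.8320000)) = 3.5200000 − (0.3373466)/(9.8862080) = 3.4858771
f(3.4858771) = -0.0995580
r₃ = 3.4858771 − (-0.0995580)·(3.4858771 − 3.5200000) / (-0.0995580 − 1.0542080) = 3.4858771 − (0.0033972)/(-1.1537660) = 3.4888215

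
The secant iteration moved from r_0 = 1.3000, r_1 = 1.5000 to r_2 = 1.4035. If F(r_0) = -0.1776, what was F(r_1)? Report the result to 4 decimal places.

The secant line through (1.3000, -0.1776) and (1.5000, F(r_1)) crosses zero at r_2 = 1.4035.
So (1.3000, -0.1776), (1.5000, F(r_1)), (1.4035, 0) are collinear:
F(r_1) = -0.1776 · (1.5000 − 1.4035) / (1.3000 − 1.4035) = -0.1776 · (0.096500)/(-0.103500) = 0.165588

0.1656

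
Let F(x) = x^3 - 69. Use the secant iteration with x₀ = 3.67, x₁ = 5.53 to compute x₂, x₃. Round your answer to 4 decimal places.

F(3.67) = -19.569137, F(5.53) = 100.112377
x₂ = 5.530000 − 100.112377·(5.530000 − 3.670000) / (100.112377 − (-19.569137)) = 5.530000 − (186.209021)/(119.681514) = 3.974129
F(3.974129) = -6.233803
x₃ = 3.974129 − (-6.233803)·(3.974129 − 5.530000) / (-6.233803 − 100.112377) = 3.974129 − (9.698995)/(-106.346180) = 4.065331

3.9741, 4.0653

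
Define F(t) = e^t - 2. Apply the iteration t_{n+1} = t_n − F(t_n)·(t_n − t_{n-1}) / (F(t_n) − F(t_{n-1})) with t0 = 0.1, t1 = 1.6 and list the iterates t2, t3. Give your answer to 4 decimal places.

0.4488, 0.5962

F(0.1) = -0.894829, F(1.6) = 2.953032
t2 = 1.600000 − 2.953032·(1.600000 − 0.100000) / (2.953032 − (-0.894829)) = 1.600000 − (4.429549)/(3.847862) = 0.448828
F(0.448828) = -0.433524
t3 = 0.448828 − (-0.433524)·(0.448828 − 1.600000) / (-0.433524 − 2.953032) = 0.448828 − (0.499061)/(-3.386556) = 0.596194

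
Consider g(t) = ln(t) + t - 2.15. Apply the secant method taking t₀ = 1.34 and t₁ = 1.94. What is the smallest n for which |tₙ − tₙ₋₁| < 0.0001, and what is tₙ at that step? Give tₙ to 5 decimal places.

g(1.34) = -0.5173304, g(1.94) = 0.4526880
t₂ = 1.9400000 − 0.4526880·(0.6000000)/(0.9700184) = 1.6599921;  |Δ| = 0.2800079
g(1.6599921) = 0.0168050
t₃ = 1.6599921 − 0.0168050·(-0.2800079)/(-0.4358830) = 1.6491967;  |Δ| = 0.0107954
g(1.6491967) = -0.0005149
t₄ = 1.6491967 − (-0.0005149)·(-0.0107954)/(-0.0173199) = 1.6495177;  |Δ| = 0.0003209
g(1.6495177) = 0.0000006
t₅ = 1.6495177 − 0.0000006·(0.0003209)/(0.0005155) = 1.6495173;  |Δ| = 0.0000004
|t₅ − t₄| = 0.0000004 < 0.0001

n = 5, tₙ = 1.64952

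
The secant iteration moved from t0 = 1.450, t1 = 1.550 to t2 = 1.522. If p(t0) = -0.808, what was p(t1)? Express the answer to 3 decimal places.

The secant line through (1.450, -0.808) and (1.550, p(t1)) crosses zero at t2 = 1.522.
So (1.450, -0.808), (1.550, p(t1)), (1.522, 0) are collinear:
p(t1) = -0.808 · (1.550 − 1.522) / (1.450 − 1.522) = -0.808 · (0.02800)/(-0.07200) = 0.31422

0.314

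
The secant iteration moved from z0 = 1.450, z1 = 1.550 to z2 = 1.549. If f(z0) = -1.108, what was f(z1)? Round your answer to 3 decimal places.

0.011

The secant line through (1.450, -1.108) and (1.550, f(z1)) crosses zero at z2 = 1.549.
So (1.450, -1.108), (1.550, f(z1)), (1.549, 0) are collinear:
f(z1) = -1.108 · (1.550 − 1.549) / (1.450 − 1.549) = -1.108 · (0.00100)/(-0.09900) = 0.01119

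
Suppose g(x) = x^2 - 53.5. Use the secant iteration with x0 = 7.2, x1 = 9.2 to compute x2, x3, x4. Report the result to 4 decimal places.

g(7.2) = -1.660000, g(9.2) = 31.140000
x2 = 9.200000 − 31.140000·(9.200000 − 7.200000) / (31.140000 − (-1.660000)) = 9.200000 − (62.280000)/(32.800000) = 7.301220
g(7.301220) = -0.192194
x3 = 7.301220 − (-0.192194)·(7.301220 − 9.200000) / (-0.192194 − 31.140000) = 7.301220 − (0.364934)/(-31.332194) = 7.312867
g(7.312867) = -0.021980
x4 = 7.312867 − (-0.021980)·(7.312867 − 7.301220) / (-0.021980 − (-0.192194)) = 7.312867 − (-0.000256)/(0.170214) = 7.314371

7.3012, 7.3129, 7.3144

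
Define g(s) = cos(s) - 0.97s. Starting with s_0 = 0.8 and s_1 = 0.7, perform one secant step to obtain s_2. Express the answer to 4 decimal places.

0.7520

g(0.8) = -0.079293, g(0.7) = 0.085842
s_2 = 0.700000 − 0.085842·(0.700000 − 0.800000) / (0.085842 − (-0.079293)) = 0.700000 − (-0.008584)/(0.165135) = 0.751983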